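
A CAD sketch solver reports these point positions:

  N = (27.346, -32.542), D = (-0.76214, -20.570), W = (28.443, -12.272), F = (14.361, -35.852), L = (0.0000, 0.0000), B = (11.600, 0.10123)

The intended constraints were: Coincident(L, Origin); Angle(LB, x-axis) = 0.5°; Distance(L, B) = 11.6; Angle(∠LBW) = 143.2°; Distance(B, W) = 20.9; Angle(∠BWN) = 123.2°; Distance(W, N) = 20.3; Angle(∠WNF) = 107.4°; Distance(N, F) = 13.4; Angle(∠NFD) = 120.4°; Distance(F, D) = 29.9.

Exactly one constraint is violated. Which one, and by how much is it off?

Distance(F, D) = 29.9 — off by 8.40.

L = (0.00, 0.00) ✓; LB at 0.5000° ✓; |LB| = 11.60 ✓; ∠LBW = 143.2° ✓; |BW| = 20.90 ✓; ∠BWN = 123.2° ✓; |WN| = 20.30 ✓; ∠WNF = 107.4° ✓; |NF| = 13.40 ✓; ∠NFD = 120.4° ✓; |FD| = 21.50 ✗.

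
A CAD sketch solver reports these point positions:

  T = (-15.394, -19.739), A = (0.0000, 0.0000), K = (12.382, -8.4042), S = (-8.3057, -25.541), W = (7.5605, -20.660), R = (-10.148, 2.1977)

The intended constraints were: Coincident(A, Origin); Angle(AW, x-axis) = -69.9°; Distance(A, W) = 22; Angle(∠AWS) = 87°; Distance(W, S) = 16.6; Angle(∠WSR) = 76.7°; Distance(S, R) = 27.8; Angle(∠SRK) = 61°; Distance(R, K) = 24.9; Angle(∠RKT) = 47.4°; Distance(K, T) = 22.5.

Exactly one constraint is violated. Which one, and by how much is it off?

Distance(K, T) = 22.5 — off by 7.50.

A = (0.00, 0.00) ✓; AW at -69.90° ✓; |AW| = 22.00 ✓; ∠AWS = 87.00° ✓; |WS| = 16.60 ✓; ∠WSR = 76.70° ✓; |SR| = 27.80 ✓; ∠SRK = 61.00° ✓; |RK| = 24.90 ✓; ∠RKT = 47.40° ✓; |KT| = 30.00 ✗.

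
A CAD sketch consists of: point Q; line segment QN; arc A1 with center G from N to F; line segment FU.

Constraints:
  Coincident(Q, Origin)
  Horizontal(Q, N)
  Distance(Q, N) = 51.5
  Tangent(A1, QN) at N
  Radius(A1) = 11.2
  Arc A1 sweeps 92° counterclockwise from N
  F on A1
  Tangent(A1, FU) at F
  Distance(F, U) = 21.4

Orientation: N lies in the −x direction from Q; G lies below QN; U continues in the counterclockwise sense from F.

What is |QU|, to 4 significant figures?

70.18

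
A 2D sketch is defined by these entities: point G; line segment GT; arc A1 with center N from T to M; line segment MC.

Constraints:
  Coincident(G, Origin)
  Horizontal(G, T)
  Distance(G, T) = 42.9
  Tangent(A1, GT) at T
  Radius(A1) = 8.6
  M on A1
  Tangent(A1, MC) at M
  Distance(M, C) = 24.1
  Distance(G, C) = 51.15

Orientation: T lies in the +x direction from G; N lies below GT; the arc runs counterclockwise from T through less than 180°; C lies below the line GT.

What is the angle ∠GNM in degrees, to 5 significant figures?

20.846°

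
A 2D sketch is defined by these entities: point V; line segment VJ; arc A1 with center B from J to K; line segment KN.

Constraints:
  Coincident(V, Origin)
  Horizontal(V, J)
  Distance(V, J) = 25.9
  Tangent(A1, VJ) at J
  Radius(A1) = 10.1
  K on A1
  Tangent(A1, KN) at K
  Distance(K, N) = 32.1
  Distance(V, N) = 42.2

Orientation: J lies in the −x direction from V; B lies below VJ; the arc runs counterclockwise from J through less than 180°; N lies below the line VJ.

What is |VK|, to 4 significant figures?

37.39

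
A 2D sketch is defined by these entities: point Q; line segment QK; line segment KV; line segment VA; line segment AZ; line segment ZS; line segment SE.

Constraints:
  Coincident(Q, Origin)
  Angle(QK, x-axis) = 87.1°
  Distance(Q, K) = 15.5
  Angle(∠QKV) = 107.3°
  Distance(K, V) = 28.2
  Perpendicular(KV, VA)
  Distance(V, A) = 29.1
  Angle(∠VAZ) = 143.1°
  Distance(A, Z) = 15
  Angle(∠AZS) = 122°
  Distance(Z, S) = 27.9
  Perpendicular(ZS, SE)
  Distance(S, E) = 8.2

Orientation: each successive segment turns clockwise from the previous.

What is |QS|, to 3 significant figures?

24.2

Q is at the origin; QK runs at 87.1° with length 15.5, so K = (0.784, 15.5). ∠QKV = 107.3° gives KV at 14.4° from the x-axis; with |KV| = 28.2, V = (28.1, 22.5). The perpendicularity gives VA at right angles to KV, so VA runs at -75.6°; with |VA| = 29.1, A = (35.3, -5.69). ∠VAZ = 143.1° gives AZ at -113° from the x-axis; with |AZ| = 15.0, Z = (29.6, -19.6). ∠AZS = 122.0° gives ZS at -171° from the x-axis; with |ZS| = 27.9, S = (2.08, -24.2). Then |QS| = |S − Q| = 24.2.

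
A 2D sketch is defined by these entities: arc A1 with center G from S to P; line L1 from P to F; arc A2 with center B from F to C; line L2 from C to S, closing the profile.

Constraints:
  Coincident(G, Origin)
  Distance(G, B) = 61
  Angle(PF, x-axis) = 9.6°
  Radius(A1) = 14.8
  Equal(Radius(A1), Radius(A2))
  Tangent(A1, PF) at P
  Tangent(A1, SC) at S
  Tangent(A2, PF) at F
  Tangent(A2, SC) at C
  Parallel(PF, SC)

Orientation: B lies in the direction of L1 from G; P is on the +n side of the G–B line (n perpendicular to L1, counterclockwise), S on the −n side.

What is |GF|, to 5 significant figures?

62.770

The slot axis is L1's direction at 9.6°, so u = (cos 9.6°, sin 9.6°) = (0.98600, 0.16677) and n = (−sin 9.6°, cos 9.6°) = (-0.16677, 0.98600). G is at the origin and B lies 61.0 along u from G, so B = 61.0·u = (60.146, 10.173). Tangency of A1 to both parallel lines with radius 14.8 puts P and S at G ± 14.8·n: P = (-2.4682, 14.593), S = (2.4682, -14.593). Equal radii place F and C the same way about B: F = B + 14.8·n = (57.678, 24.766), C = B − 14.8·n = (62.614, -4.4198). Then |GF| = |F − G| = 62.770.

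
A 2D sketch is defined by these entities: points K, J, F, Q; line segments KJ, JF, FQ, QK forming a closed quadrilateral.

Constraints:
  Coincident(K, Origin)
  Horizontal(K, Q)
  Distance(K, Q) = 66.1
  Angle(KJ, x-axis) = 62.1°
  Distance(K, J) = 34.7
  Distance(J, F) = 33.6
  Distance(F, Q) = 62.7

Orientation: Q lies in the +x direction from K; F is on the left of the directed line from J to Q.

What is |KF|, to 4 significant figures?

67.87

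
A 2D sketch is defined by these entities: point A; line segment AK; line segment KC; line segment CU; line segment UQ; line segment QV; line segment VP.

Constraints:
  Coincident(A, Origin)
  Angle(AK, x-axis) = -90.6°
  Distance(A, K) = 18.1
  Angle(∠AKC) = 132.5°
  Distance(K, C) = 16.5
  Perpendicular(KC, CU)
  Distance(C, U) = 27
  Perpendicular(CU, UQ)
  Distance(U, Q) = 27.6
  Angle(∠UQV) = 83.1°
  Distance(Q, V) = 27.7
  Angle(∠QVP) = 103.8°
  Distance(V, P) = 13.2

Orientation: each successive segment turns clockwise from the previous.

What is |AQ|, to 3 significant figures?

13.7

A is at the origin; AK runs at -90.6° with length 18.1, so K = (-0.190, -18.1). ∠AKC = 132.5° gives KC at -138° from the x-axis; with |KC| = 16.5, C = (-12.5, -29.1). KC is perpendicular to CU, so CU runs at 132°; with |CU| = 27.0, U = (-30.5, -9.02). CU is perpendicular to UQ, so UQ runs at 41.9°; with |UQ| = 27.6, Q = (-9.96, 9.41). Then |AQ| = |Q − A| = 13.7.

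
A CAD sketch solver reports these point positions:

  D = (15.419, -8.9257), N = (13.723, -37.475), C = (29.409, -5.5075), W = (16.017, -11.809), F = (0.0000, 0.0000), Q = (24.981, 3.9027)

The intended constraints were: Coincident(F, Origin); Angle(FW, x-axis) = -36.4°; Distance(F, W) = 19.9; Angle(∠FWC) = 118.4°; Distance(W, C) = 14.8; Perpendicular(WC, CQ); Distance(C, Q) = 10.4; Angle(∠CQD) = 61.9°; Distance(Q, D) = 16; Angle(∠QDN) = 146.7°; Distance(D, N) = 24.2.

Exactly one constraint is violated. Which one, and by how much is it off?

Distance(D, N) = 24.2 — off by 4.40.

F = (0.00, 0.00) ✓; FW at -36.40° ✓; |FW| = 19.90 ✓; ∠FWC = 118.4° ✓; |WC| = 14.80 ✓; ∠(WC, CQ) = 90.00° ✓; |CQ| = 10.40 ✓; ∠CQD = 61.90° ✓; |QD| = 16.00 ✓; ∠QDN = 146.7° ✓; |DN| = 28.60 ✗.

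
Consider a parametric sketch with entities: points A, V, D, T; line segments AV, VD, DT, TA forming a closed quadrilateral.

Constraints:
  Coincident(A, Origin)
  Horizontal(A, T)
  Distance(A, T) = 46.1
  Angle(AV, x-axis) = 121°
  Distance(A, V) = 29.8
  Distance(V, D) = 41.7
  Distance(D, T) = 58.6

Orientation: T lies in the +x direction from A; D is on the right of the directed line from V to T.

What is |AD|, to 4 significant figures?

18.91

A is at the origin; AT is horizontal with |AT| = 46.1 and T in +x, so T = (46.1, 0). AV runs at 121.0° with |AV| = 29.8, so V = (-15.35, 25.54). D is determined by |VD| = 41.7 and |DT| = 58.6 together: it lies at the intersection of circle(V, 41.7) and circle(T, 58.6). With |VT| = 66.55, the foot of the radical line on VT is 20.54 from V and the perpendicular offset is √(41.7² − 20.54²) = 36.29. Taking the right-of-VT solution: D = (-10.32, -15.85).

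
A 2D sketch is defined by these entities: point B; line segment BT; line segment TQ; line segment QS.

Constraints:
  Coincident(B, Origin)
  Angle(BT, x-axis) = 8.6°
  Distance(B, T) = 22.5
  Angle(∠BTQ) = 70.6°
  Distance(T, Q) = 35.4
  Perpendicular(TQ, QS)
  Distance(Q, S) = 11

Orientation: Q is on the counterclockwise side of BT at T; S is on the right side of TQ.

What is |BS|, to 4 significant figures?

42.64

∠BTQ = 70.6°, so TQ runs at 8.6° + (180° − 70.6°) = 118.0° from the x-axis; with |TQ| = 35.4, Q = T + 35.4·(cos 118.0°, sin 118.0°) = (5.628, 34.62). TQ ⟂ QS; with |QS| = 11.0 on the right of TQ, S = Q + 11.0·(0.8829, 0.4695) = (15.34, 39.79). Then |BS| = |S − B| = 42.64.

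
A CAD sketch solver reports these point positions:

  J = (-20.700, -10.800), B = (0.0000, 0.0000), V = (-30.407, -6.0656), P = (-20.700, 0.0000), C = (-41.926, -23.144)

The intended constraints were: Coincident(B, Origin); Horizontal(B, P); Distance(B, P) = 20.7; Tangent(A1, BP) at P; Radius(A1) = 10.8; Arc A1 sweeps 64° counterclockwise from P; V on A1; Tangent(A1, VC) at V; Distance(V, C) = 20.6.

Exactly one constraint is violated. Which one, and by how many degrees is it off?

Tangent(A1, VC) at V — off by 8.00°.

B = (0.00, 0.00) ✓; B.y = 0.00, P.y = 0.00 ✓; |BP| = 20.70 ✓; ∠(JP, PB) = 90.00° ✓; |JP| = 10.80 ✓; bearing(J→V) − bearing(J→P) = 64.00° ✓; |JV| = 10.80 ✓; ∠(JV, VC) = 98.00° ✗; |VC| = 20.60 ✓.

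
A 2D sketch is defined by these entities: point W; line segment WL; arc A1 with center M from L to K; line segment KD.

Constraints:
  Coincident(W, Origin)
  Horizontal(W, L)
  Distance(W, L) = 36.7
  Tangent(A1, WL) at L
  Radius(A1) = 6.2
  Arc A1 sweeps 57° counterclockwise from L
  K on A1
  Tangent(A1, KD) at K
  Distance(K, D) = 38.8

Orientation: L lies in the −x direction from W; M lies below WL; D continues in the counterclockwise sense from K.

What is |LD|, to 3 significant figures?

44.1

W is at the origin; W and L share the same y with |WL| = 36.7 and L on the −x side, so L = (-36.7, 0.00). The tangent condition forces ML to be normal to WL, so M = L + (0, -6.2) = (-36.7, -6.20). On A1, L sits at bearing 90° from M; a 57° counterclockwise sweep puts K at bearing 147°, so K = M + 6.2·(cos 147°, sin 147°) = (-41.9, -2.82). The tangent condition forces MK to be normal to KD, so KD runs along (−sin 147°, cos 147°); with |KD| = 38.8, D = (-63.0, -35.4). Then |LD| = |D − L| = 44.1.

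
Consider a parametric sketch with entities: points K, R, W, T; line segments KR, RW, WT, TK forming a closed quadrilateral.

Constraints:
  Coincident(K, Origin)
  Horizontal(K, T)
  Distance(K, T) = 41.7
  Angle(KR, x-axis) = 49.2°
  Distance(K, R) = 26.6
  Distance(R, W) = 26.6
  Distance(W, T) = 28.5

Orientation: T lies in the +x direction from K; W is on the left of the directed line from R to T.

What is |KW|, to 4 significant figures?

51.28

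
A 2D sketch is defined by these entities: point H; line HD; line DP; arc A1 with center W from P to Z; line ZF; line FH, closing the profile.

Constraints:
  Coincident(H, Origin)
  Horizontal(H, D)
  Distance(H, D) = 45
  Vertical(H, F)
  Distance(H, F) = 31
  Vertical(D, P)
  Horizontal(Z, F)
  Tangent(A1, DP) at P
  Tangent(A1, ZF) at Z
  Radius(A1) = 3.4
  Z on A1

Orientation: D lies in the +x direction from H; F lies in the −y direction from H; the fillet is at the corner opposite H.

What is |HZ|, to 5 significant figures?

51.880

The virtual corner opposite H is at (45.000, -31.000). Since A1 is tangent to DP there, WP ⟂ DP and tangency of A1 to ZF means the radius WZ is perpendicular to ZF, with radius 3.4, so the center W sits 3.4 in from both sides at W = (41.600, -27.600). That places the tangent points at P = (45.000, -27.600) on DP and Z = (41.600, -31.000) on ZF. Then |HZ| = |Z − H| = 51.880.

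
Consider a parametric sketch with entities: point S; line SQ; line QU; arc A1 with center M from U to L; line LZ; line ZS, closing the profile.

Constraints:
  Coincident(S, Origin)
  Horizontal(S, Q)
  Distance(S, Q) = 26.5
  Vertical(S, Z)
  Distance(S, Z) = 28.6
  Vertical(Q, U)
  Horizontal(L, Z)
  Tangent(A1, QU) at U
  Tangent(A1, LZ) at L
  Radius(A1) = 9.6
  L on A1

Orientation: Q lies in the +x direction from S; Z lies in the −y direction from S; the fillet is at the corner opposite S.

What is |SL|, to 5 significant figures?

33.220

S is at the origin; SQ is horizontal with |SQ| = 26.5 and Q on the +x side, so Q = (26.500, 0.0000). SZ is vertical with |SZ| = 28.6 and Z on the −y side, so Z = (0.0000, -28.600). The virtual corner opposite S is at (26.500, -28.600). The tangent condition forces MU to be normal to QU and A1 meets LZ tangentially, so ML is at right angles to LZ, with radius 9.6, so the center M sits 9.6 in from both sides at M = (16.900, -19.000). That places the tangent points at U = (26.500, -19.000) on QU and L = (16.900, -28.600) on LZ. Then |SL| = |L − S| = 33.220.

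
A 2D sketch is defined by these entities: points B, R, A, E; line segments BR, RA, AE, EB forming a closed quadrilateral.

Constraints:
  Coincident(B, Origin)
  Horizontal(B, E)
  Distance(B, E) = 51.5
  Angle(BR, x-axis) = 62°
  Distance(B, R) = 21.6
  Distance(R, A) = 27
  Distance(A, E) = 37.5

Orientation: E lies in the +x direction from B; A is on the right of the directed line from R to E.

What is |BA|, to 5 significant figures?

16.573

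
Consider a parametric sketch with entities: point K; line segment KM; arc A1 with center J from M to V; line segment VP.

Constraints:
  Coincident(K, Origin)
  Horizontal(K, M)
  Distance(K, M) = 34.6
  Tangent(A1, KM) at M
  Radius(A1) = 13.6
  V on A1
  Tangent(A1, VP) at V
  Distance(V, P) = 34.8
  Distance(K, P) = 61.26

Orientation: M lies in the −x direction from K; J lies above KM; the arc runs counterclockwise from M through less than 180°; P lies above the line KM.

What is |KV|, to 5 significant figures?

28.535

Checks: |JV| = 13.60 ✓; ∠(JV, VP) = 90.00° ✓; |VP| = 34.80 ✓; |KP| = 61.26 ✓.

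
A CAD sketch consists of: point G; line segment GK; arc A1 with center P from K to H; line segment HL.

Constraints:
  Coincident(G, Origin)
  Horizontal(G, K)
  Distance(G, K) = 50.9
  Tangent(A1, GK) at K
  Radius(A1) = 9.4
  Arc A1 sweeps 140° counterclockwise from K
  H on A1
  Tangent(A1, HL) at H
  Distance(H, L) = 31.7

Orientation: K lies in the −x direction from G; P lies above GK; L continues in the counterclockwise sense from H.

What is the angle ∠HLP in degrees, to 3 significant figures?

16.5°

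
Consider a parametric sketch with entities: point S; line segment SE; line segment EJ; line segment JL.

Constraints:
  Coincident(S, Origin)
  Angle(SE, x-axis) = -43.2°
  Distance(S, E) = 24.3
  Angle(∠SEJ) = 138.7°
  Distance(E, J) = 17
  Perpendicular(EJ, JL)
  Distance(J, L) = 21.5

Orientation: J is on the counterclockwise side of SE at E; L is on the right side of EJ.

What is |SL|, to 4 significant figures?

51.50

S is at the origin; SE runs at -43.2° with length 24.3, so E = 24.3·(cos -43.2°, sin -43.2°) = (17.71, -16.63). ∠SEJ = 138.7°, so EJ runs at -43.2° + (180° − 138.7°) = -1.900° from the x-axis; with |EJ| = 17.0, J = E + 17.0·(cos -1.900°, sin -1.900°) = (34.70, -17.20). EJ is perpendicular to JL; with |JL| = 21.5 on the right of EJ, L = J + 21.5·(-0.03316, -0.9995) = (33.99, -38.69). Then |SL| = |L − S| = 51.50.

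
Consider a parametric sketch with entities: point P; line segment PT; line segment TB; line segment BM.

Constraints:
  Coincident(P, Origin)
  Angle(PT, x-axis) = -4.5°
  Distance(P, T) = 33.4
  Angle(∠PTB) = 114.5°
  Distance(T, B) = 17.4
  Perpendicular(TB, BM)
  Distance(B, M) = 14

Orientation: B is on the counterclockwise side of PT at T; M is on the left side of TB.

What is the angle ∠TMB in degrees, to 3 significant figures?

51.2°

P is at the origin; PT runs at -4.5° with length 33.4, so T = 33.4·(cos -4.5°, sin -4.5°) = (33.3, -2.62). ∠PTB = 114.5°, so TB runs at -4.5° + (180° − 114.5°) = 61.0° from the x-axis; with |TB| = 17.4, B = T + 17.4·(cos 61.0°, sin 61.0°) = (41.7, 12.6). The perpendicularity gives BM at right angles to TB; with |BM| = 14.0 on the left of TB, M = B + 14.0·(-0.875, 0.485) = (29.5, 19.4). Then cos ∠TMB = MT·MB / (|MT||MB|), giving 51.2°.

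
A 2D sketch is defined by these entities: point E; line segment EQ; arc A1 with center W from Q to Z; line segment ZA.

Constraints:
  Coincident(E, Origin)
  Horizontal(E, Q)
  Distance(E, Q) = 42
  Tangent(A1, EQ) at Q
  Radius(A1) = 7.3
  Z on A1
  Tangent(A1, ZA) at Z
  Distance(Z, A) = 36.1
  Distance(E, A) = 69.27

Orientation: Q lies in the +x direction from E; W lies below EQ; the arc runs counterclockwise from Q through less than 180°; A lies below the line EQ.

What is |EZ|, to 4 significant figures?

37.58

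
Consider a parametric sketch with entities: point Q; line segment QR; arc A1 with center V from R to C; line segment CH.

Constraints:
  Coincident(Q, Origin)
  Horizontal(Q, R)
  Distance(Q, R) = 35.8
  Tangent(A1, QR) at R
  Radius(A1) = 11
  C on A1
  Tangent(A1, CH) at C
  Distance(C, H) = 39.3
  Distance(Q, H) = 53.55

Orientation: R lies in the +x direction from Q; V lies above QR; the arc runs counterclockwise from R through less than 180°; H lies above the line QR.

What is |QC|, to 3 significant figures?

48.0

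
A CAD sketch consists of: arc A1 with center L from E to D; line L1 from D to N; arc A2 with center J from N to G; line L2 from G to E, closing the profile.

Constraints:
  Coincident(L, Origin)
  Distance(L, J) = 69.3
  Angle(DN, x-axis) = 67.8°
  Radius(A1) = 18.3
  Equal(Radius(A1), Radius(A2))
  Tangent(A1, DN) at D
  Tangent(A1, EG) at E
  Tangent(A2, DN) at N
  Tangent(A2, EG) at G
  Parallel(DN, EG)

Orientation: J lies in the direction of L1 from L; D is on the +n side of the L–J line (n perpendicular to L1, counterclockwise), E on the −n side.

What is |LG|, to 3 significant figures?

71.7

The slot axis is L1's direction at 67.8°, so u = (cos 67.8°, sin 67.8°) = (0.378, 0.926) and n = (−sin 67.8°, cos 67.8°) = (-0.926, 0.378). L is at the origin and J lies 69.3 along u from L, so J = 69.3·u = (26.2, 64.2). Tangency of A1 to both parallel lines with radius 18.3 puts D and E at L ± 18.3·n: D = (-16.9, 6.91), E = (16.9, -6.91). Equal radii place N and G the same way about J: N = J + 18.3·n = (9.24, 71.1), G = J − 18.3·n = (43.1, 57.2). Then |LG| = |G − L| = 71.7.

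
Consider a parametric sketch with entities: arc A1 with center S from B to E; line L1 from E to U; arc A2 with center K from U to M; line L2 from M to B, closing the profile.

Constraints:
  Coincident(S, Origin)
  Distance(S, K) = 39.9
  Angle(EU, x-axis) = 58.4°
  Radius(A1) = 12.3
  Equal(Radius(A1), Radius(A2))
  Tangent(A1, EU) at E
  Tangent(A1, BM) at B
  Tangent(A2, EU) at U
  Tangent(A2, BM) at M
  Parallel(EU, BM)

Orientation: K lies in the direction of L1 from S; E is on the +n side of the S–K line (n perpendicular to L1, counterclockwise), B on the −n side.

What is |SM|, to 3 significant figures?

41.8

The slot axis is L1's direction at 58.4°, so u = (cos 58.4°, sin 58.4°) = (0.524, 0.852) and n = (−sin 58.4°, cos 58.4°) = (-0.852, 0.524). S is at the origin and K lies 39.9 along u from S, so K = 39.9·u = (20.9, 34.0). Tangency of A1 to both parallel lines with radius 12.3 puts E and B at S ± 12.3·n: E = (-10.5, 6.45), B = (10.5, -6.45). Equal radii place U and M the same way about K: U = K + 12.3·n = (10.4, 40.4), M = K − 12.3·n = (31.4, 27.5). Then |SM| = |M − S| = 41.8.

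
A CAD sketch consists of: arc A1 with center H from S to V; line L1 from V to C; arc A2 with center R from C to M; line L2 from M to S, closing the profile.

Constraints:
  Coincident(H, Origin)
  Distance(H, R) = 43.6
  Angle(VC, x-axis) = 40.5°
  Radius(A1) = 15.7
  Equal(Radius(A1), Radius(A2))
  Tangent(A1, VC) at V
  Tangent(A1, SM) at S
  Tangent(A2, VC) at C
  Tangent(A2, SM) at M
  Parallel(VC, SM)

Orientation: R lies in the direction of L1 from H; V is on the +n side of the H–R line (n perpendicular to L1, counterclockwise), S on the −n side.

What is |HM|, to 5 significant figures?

46.341

The slot axis is L1's direction at 40.5°, so u = (cos 40.5°, sin 40.5°) = (0.76041, 0.64945) and n = (−sin 40.5°, cos 40.5°) = (-0.64945, 0.76041). H is at the origin and R lies 43.6 along u from H, so R = 43.6·u = (33.154, 28.316). Tangency of A1 to both parallel lines with radius 15.7 puts V and S at H ± 15.7·n: V = (-10.196, 11.938), S = (10.196, -11.938). Equal radii place C and M the same way about R: C = R + 15.7·n = (22.957, 40.254), M = R − 15.7·n = (43.350, 16.378). Then |HM| = |M − H| = 46.341.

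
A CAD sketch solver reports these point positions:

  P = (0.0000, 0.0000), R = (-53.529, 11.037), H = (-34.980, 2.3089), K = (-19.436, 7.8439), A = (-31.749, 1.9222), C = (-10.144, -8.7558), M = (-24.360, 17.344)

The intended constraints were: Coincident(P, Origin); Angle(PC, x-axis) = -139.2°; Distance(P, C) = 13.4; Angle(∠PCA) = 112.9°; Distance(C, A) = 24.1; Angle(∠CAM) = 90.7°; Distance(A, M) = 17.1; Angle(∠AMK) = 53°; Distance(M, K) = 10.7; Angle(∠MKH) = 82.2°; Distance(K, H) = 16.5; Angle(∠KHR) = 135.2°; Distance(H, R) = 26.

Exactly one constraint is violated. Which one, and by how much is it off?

Distance(H, R) = 26 — off by 5.50.

P = (0.00, 0.00) ✓; PC at -139.2° ✓; |PC| = 13.40 ✓; ∠PCA = 112.9° ✓; |CA| = 24.10 ✓; ∠CAM = 90.70° ✓; |AM| = 17.10 ✓; ∠AMK = 53.00° ✓; |MK| = 10.70 ✓; ∠MKH = 82.20° ✓; |KH| = 16.50 ✓; ∠KHR = 135.2° ✓; |HR| = 20.50 ✗.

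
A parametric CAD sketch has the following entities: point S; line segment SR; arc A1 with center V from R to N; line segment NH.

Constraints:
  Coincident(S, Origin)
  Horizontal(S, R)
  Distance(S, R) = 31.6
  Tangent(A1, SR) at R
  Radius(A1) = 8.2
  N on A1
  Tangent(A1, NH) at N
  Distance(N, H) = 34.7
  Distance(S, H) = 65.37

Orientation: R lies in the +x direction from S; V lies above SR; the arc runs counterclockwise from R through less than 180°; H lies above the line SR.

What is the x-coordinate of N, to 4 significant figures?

38.81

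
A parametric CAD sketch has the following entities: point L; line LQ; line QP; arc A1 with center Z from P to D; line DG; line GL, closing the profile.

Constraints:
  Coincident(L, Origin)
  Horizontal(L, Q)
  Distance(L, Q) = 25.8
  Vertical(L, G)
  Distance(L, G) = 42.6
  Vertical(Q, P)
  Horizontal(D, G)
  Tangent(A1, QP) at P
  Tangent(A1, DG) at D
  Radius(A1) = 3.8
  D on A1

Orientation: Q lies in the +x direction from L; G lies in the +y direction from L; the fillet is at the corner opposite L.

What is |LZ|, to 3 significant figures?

44.6

L and G share the same x with |LG| = 42.6 and G on the +y side, so G = (0.00, 42.6). The virtual corner opposite L is at (25.8, 42.6). Tangency of A1 to QP means the radius ZP is perpendicular to QP and the tangent condition forces ZD to be normal to DG, with radius 3.8, so the center Z sits 3.8 in from both sides at Z = (22.0, 38.8). Then |LZ| = |Z − L| = 44.6.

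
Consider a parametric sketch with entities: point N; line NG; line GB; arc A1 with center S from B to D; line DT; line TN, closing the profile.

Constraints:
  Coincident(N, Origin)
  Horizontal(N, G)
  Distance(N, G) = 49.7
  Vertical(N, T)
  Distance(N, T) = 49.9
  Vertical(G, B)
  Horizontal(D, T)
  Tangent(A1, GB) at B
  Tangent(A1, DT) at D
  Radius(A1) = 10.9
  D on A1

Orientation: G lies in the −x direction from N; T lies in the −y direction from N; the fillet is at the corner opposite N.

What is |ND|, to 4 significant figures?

63.21

N is at the origin; NG is horizontal with |NG| = 49.7 and G on the −x side, so G = (-49.70, 0.000). NT is vertical with |NT| = 49.9 and T on the −y side, so T = (0.000, -49.90). The virtual corner opposite N is at (-49.70, -49.90). Since A1 is tangent to GB there, SB ⟂ GB and A1 meets DT tangentially, so SD is at right angles to DT, with radius 10.9, so the center S sits 10.9 in from both sides at S = (-38.80, -39.00). That places the tangent points at B = (-49.70, -39.00) on GB and D = (-38.80, -49.90) on DT. Then |ND| = |D − N| = 63.21.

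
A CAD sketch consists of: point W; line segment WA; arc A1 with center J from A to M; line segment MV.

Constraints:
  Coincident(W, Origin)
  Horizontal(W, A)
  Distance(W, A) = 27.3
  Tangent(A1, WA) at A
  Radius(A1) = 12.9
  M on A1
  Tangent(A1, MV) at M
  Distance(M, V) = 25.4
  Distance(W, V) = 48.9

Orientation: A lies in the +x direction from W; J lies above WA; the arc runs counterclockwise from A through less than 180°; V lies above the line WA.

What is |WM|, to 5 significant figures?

43.071

W is at the origin; WA is horizontal with |WA| = 27.3 and A on the +x side, so A = (27.300, 0.0000). Since A1 is tangent to WA there, JA ⟂ WA, so J = A + (0, 12.9) = (27.300, 12.900). Since JM ⟂ MV (tangency), |JV| = √(12.9² + 25.4²) = 28.488 regardless of where M sits on A1. So V lies on both circle(W, 48.9) and circle(J, 28.488); the above-WA intersection is V = (26.084, 41.362). M is the foot of the tangent from V: M = (38.542, 19.227).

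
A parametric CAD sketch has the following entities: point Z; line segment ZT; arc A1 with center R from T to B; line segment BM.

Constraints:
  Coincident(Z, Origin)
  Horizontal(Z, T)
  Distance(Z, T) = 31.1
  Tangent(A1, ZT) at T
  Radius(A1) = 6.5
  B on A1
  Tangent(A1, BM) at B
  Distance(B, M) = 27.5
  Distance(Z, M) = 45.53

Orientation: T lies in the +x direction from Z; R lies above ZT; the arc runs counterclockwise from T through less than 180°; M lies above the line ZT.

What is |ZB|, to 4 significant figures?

38.25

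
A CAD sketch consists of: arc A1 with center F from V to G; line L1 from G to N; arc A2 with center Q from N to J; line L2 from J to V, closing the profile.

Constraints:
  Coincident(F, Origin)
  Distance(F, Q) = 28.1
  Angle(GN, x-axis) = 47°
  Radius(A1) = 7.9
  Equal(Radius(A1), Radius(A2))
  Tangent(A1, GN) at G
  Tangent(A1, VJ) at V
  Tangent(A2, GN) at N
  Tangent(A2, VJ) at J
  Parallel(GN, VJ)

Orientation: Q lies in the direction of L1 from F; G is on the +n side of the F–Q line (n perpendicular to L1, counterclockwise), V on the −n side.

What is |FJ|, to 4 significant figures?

29.19

Tangency of A1 to both parallel lines with radius 7.9 puts G and V at F ± 7.9·n: G = (-5.778, 5.388), V = (5.778, -5.388). Equal radii place N and J the same way about Q: N = Q + 7.9·n = (13.39, 25.94), J = Q − 7.9·n = (24.94, 15.16). Then |FJ| = |J − F| = 29.19.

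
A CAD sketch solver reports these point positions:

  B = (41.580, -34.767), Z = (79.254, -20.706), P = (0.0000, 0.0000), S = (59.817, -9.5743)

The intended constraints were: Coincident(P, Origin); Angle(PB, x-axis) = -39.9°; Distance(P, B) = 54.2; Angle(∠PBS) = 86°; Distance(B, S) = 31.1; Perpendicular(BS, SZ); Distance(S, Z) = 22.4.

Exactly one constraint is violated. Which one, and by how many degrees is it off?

Perpendicular(BS, SZ) — off by 6.10°.

P = (0.00, 0.00) ✓; PB at -39.90° ✓; |PB| = 54.20 ✓; ∠PBS = 86.00° ✓; |BS| = 31.10 ✓; ∠(BS, SZ) = 83.90° ✗; |SZ| = 22.40 ✓.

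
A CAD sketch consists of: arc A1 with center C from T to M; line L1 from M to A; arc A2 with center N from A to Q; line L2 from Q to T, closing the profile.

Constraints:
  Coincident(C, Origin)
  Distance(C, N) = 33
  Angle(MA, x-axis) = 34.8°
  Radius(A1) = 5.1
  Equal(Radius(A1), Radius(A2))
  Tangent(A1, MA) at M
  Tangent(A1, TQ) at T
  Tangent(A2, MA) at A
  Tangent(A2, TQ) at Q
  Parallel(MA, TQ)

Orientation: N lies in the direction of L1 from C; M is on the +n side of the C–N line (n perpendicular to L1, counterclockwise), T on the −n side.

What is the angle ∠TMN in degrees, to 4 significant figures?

81.21°

The slot axis is L1's direction at 34.8°, so u = (cos 34.8°, sin 34.8°) = (0.8211, 0.5707) and n = (−sin 34.8°, cos 34.8°) = (-0.5707, 0.8211). C is at the origin and N lies 33.0 along u from C, so N = 33.0·u = (27.10, 18.83). Tangency of A1 to both parallel lines with radius 5.1 puts M and T at C ± 5.1·n: M = (-2.911, 4.188), T = (2.911, -4.188). Then cos ∠TMN = MT·MN / (|MT||MN|), giving 81.21°.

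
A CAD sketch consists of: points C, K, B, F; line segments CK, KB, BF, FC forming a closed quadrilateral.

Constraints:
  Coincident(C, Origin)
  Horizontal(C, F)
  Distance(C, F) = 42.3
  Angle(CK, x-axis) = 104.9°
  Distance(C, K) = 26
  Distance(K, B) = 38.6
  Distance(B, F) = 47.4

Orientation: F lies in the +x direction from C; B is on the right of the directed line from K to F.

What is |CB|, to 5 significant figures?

13.693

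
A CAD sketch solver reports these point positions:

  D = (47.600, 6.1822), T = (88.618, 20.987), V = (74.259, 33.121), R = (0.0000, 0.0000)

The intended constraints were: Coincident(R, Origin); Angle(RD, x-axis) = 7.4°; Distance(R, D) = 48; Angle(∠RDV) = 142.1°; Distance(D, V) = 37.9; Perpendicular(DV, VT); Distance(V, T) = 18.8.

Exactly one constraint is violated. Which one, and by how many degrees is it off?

Perpendicular(DV, VT) — off by 4.50°.

R = (0.00, 0.00) ✓; RD at 7.400° ✓; |RD| = 48.00 ✓; ∠RDV = 142.1° ✓; |DV| = 37.90 ✓; ∠(DV, VT) = 85.50° ✗; |VT| = 18.80 ✓.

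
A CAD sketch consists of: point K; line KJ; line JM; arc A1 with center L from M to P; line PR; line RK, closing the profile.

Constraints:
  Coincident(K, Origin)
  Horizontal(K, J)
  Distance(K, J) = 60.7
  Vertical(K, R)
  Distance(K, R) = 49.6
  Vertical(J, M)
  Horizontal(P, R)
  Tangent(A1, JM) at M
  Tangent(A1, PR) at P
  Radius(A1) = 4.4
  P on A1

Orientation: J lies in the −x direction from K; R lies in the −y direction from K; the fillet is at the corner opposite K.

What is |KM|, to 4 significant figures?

75.68

K is at the origin; KJ is horizontal with |KJ| = 60.7 and J on the −x side, so J = (-60.70, 0.000). K and R share the same x with |KR| = 49.6 and R on the −y side, so R = (0.000, -49.60). The virtual corner opposite K is at (-60.70, -49.60). Tangency of A1 to JM means the radius LM is perpendicular to JM and since A1 is tangent to PR there, LP ⟂ PR, with radius 4.4, so the center L sits 4.4 in from both sides at L = (-56.30, -45.20). That places the tangent points at M = (-60.70, -45.20) on JM and P = (-56.30, -49.60) on PR. Then |KM| = |M − K| = 75.68.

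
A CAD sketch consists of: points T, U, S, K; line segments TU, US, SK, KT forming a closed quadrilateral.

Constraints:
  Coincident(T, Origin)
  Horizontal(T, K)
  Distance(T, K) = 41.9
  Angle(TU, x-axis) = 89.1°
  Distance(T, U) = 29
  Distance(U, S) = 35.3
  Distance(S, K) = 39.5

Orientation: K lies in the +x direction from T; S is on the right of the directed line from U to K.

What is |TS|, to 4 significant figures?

6.859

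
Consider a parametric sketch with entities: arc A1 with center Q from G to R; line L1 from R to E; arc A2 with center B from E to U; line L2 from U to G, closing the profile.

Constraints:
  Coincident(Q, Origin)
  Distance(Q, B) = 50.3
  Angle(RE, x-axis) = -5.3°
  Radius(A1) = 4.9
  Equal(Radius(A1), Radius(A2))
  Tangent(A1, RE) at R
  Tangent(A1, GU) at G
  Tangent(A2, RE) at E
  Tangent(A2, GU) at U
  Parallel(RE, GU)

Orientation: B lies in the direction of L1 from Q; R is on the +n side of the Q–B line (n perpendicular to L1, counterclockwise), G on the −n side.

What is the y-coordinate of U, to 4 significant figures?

-9.525

The slot axis is L1's direction at -5.3°, so u = (cos -5.3°, sin -5.3°) = (0.9957, -0.09237) and n = (−sin -5.3°, cos -5.3°) = (0.09237, 0.9957). Q is at the origin and B lies 50.3 along u from Q, so B = 50.3·u = (50.08, -4.646). Tangency of A1 to both parallel lines with radius 4.9 puts R and G at Q ± 4.9·n: R = (0.4526, 4.879), G = (-0.4526, -4.879). Equal radii place E and U the same way about B: E = B + 4.9·n = (50.54, 0.2328), U = B − 4.9·n = (49.63, -9.525). So U.y = -9.525.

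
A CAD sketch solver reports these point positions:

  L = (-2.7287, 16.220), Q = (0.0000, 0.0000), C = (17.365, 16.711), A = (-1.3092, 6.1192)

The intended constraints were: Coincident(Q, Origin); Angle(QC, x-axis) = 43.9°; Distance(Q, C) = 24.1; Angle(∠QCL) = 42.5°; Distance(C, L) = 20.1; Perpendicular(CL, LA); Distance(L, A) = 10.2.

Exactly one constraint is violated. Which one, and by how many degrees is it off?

Perpendicular(CL, LA) — off by 6.60°.

Q = (0.00, 0.00) ✓; QC at 43.90° ✓; |QC| = 24.10 ✓; ∠QCL = 42.50° ✓; |CL| = 20.10 ✓; ∠(CL, LA) = 96.60° ✗; |LA| = 10.20 ✓.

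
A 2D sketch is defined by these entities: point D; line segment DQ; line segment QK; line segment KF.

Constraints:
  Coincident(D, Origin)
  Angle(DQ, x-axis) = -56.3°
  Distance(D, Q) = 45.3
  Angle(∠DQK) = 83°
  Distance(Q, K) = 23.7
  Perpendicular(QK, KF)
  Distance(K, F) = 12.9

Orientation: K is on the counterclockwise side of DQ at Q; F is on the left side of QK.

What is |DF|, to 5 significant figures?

36.858

D is at the origin; DQ runs at -56.3° with length 45.3, so Q = 45.3·(cos -56.3°, sin -56.3°) = (25.134, -37.688). ∠DQK = 83.0°, so QK runs at -56.3° + (180° − 83.0°) = 40.700° from the x-axis; with |QK| = 23.7, K = Q + 23.7·(cos 40.700°, sin 40.700°) = (43.102, -22.233). QK ⟂ KF; with |KF| = 12.9 on the left of QK, F = K + 12.9·(-0.65210, 0.75813) = (34.690, -12.453). Then |DF| = |F − D| = 36.858.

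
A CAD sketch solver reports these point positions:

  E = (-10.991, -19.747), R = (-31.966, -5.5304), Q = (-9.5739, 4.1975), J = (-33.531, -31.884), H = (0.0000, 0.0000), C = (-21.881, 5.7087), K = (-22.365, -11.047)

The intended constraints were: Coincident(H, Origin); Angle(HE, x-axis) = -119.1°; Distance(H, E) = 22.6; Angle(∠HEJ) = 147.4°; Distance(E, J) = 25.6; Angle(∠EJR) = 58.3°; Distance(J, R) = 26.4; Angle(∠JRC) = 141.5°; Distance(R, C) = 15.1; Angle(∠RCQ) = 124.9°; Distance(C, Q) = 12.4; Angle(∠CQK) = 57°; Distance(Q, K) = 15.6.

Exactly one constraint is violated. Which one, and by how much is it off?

Distance(Q, K) = 15.6 — off by 4.30.

H = (0.00, 0.00) ✓; HE at -119.1° ✓; |HE| = 22.60 ✓; ∠HEJ = 147.4° ✓; |EJ| = 25.60 ✓; ∠EJR = 58.30° ✓; |JR| = 26.40 ✓; ∠JRC = 141.5° ✓; |RC| = 15.10 ✓; ∠RCQ = 124.9° ✓; |CQ| = 12.40 ✓; ∠CQK = 57.00° ✓; |QK| = 19.90 ✗.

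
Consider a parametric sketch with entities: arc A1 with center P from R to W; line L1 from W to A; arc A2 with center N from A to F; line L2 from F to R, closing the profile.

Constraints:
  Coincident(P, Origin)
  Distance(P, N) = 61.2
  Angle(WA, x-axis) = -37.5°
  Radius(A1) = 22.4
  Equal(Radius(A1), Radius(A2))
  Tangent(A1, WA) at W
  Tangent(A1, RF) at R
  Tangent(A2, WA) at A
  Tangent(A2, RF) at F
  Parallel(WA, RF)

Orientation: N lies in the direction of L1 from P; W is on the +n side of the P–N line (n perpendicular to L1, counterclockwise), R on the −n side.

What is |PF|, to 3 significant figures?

65.2

Tangency of A1 to both parallel lines with radius 22.4 puts W and R at P ± 22.4·n: W = (13.6, 17.8), R = (-13.6, -17.8). Equal radii place A and F the same way about N: A = N + 22.4·n = (62.2, -19.5), F = N − 22.4·n = (34.9, -55.0). Then |PF| = |F − P| = 65.2.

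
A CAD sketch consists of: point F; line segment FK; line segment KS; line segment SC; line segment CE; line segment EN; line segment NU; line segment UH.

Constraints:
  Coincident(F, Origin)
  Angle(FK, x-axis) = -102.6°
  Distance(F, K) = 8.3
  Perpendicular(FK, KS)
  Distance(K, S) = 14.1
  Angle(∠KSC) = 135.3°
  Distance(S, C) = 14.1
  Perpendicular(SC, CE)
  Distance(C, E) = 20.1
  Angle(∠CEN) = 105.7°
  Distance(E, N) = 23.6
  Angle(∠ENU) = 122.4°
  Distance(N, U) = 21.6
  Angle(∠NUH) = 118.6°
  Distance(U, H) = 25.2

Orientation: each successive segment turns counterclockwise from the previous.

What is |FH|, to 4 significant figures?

31.88

F is at the origin; FK runs at -102.6° with length 8.3, so K = (-1.811, -8.100). The perpendicularity gives KS at right angles to FK, so KS runs at -12.60°; with |KS| = 14.1, S = (11.95, -11.18). ∠KSC = 135.3° gives SC at 32.10° from the x-axis; with |SC| = 14.1, C = (23.89, -3.683). The perpendicularity gives CE at right angles to SC, so CE runs at 122.1°; with |CE| = 20.1, E = (13.21, 13.34). ∠CEN = 105.7° gives EN at -163.6° from the x-axis; with |EN| = 23.6, N = (-9.427, 6.681). ∠ENU = 122.4° gives NU at -106.0° from the x-axis; with |NU| = 21.6, U = (-15.38, -14.08). ∠NUH = 118.6° gives UH at -44.60° from the x-axis; with |UH| = 25.2, H = (2.563, -31.78). Then |FH| = |H − F| = 31.88.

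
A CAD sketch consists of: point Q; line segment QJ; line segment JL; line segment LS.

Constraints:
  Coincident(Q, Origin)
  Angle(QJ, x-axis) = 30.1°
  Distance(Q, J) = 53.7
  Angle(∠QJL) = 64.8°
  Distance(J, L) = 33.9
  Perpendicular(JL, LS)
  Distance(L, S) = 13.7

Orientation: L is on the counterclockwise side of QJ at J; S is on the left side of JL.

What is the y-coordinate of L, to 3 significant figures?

46.2

Q is at the origin; QJ runs at 30.1° with length 53.7, so J = 53.7·(cos 30.1°, sin 30.1°) = (46.5, 26.9). ∠QJL = 64.8°, so JL runs at 30.1° + (180° − 64.8°) = 145° from the x-axis; with |JL| = 33.9, L = J + 33.9·(cos 145°, sin 145°) = (18.6, 46.2). So L.y = 46.2.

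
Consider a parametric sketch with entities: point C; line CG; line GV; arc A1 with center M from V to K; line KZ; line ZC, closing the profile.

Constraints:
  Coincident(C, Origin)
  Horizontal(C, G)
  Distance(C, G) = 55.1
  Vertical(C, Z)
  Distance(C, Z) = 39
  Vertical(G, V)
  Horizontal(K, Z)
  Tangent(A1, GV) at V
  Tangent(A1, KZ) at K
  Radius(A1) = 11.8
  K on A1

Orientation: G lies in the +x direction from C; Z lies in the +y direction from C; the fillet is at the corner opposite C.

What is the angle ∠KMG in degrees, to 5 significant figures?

156.55°

The virtual corner opposite C is at (55.100, 39.000). The tangent condition forces MV to be normal to GV and A1 meets KZ tangentially, so MK is at right angles to KZ, with radius 11.8, so the center M sits 11.8 in from both sides at M = (43.300, 27.200). That places the tangent points at V = (55.100, 27.200) on GV and K = (43.300, 39.000) on KZ. Then cos ∠KMG = MK·MG / (|MK||MG|), giving 156.55°.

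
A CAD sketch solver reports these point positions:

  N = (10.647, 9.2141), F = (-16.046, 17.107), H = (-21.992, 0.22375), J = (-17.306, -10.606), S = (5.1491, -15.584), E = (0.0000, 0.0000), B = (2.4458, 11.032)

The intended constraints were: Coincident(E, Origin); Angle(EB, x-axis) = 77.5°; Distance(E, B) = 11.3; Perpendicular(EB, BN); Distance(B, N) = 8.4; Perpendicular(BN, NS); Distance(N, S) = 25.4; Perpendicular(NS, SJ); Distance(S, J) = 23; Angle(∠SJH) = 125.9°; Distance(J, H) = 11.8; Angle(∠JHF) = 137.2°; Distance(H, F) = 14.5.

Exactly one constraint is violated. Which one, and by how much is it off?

Distance(H, F) = 14.5 — off by 3.40.

E = (0.00, 0.00) ✓; EB at 77.50° ✓; |EB| = 11.30 ✓; ∠(EB, BN) = 90.00° ✓; |BN| = 8.400 ✓; ∠(BN, NS) = 90.00° ✓; |NS| = 25.40 ✓; ∠(NS, SJ) = 90.00° ✓; |SJ| = 23.00 ✓; ∠SJH = 125.9° ✓; |JH| = 11.80 ✓; ∠JHF = 137.2° ✓; |HF| = 17.90 ✗.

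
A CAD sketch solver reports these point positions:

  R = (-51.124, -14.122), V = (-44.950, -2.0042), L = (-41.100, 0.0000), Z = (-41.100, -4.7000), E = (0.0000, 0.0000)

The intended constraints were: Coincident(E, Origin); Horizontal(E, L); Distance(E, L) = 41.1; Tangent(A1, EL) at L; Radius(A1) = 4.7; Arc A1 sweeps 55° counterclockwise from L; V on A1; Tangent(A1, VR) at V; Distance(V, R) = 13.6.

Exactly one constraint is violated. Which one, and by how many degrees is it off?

Tangent(A1, VR) at V — off by 8.00°.

E = (0.00, 0.00) ✓; E.y = 0.00, L.y = 0.00 ✓; |EL| = 41.10 ✓; ∠(ZL, LE) = 90.00° ✓; |ZL| = 4.700 ✓; bearing(Z→V) − bearing(Z→L) = 55.00° ✓; |ZV| = 4.700 ✓; ∠(ZV, VR) = 82.00° ✗; |VR| = 13.60 ✓.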